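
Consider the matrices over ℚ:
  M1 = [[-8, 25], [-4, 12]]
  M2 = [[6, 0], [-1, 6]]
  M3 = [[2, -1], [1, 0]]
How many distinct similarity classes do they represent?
Characteristic polynomials: χ_{M1} = (x - 2)^2, χ_{M2} = (x - 6)^2, χ_{M3} = (x - 1)^2.

{M1}: invariant factors (x - 2)^2.

{M2}: invariant factors (x - 6)^2.

{M3}: invariant factors (x - 1)^2.

Matrices are similar if and only if their invariant-factor lists agree; the partition into similarity classes is {M1}, {M2}, {M3}.

3 classes: {M1}, {M2}, {M3}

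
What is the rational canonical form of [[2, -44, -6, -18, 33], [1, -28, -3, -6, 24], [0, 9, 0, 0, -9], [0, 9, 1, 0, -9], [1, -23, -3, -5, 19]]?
The invariant factors of A (the non-unit diagonal entries of the Smith normal form of xI - A over ℚ[x]) are x^2 + 2x + 3, (x + 3)(x^2 + 2x + 3), each dividing the next. The characteristic polynomial is their product, (x + 3)(x^2 + 2x + 3)^2.

The rational canonical form is the block-diagonal matrix of companion matrices C(f_i):
R = [[0, -3, 0, 0, 0], [1, -2, 0, 0, 0], [0, 0, 0, 0, -9], [0, 0, 1, 0, -9], [0, 0, 0, 1, -5]].

Note the characteristic polynomial does not split into linear factors over ℚ, so A has no Jordan form over ℚ; the rational canonical form exists over any field.

R = [[0, -3, 0, 0, 0], [1, -2, 0, 0, 0], [0, 0, 0, 0, -9], [0, 0, 1, 0, -9], [0, 0, 0, 1, -5]]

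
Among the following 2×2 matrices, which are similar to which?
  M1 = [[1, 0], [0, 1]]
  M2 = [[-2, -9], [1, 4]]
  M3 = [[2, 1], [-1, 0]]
2 classes: {M1}, {M2, M3}

Characteristic polynomials: χ_{M1} = (x - 1)^2, χ_{M2} = (x - 1)^2, χ_{M3} = (x - 1)^2.

{M1}: invariant factors x - 1, x - 1.

{M2, M3}: invariant factors (x - 1)^2.

Matrices are similar if and only if their invariant-factor lists agree; the partition into similarity classes is {M1}, {M2, M3}.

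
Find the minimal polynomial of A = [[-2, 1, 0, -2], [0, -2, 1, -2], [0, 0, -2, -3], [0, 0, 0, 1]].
The characteristic polynomial factors as (x - 1)(x + 2)^3. The minimal polynomial is ∏(x - λ)^{k_λ} where k_λ is the size of the largest Jordan block at λ.

For λ = -2: rank(A + 2I) = 3, and the largest Jordan block has size 3 (the smallest k with rank((A + 2I)^k) = rank((A + 2I)^(k+1))).
For λ = 1: rank(A - I) = 3, and the largest Jordan block has size 1 (the smallest k with rank((A - I)^k) = rank((A - I)^(k+1))).

So m_A(x) = (x - 1)(x + 2)^3.

m_A(x) = (x - 1)(x + 2)^3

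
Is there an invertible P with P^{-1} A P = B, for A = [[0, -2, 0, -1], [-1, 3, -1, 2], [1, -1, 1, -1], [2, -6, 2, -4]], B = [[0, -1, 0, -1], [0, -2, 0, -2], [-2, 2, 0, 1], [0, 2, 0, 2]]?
Yes.

Two matrices over a field are similar if and only if they have the same invariant factors.

Both A and B have characteristic polynomial x^4 and minimal polynomial x^2. Computing further, both have invariant factors x^2, x^2. Hence A and B are similar.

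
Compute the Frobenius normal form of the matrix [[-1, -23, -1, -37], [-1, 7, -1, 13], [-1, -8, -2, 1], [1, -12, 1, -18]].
R = [[-5, 0, 0, 0], [0, 0, 0, -20], [0, 1, 0, -24], [0, 0, 1, -9]]

The invariant factors of A (the non-unit diagonal entries of the Smith normal form of xI - A over ℚ[x]) are x + 5, (x + 2)^2(x + 5), each dividing the next. The characteristic polynomial is their product, (x + 2)^2(x + 5)^2.

The rational canonical form is the block-diagonal matrix of companion matrices C(f_i):
R = [[-5, 0, 0, 0], [0, 0, 0, -20], [0, 1, 0, -24], [0, 0, 1, -9]].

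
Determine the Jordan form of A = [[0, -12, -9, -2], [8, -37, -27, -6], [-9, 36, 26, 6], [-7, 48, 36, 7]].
The characteristic polynomial is det(xI - A) = (x + 1)^4, so the eigenvalues are -1 (algebraic multiplicity 4).

For λ = -1: rank(A + I) = 2, rank((A + I)^2) = 1, rank((A + I)^3) = 0. The eigenspace has dimension 4 - 2 = 2, so there are 2 Jordan blocks; the rank sequence gives block sizes [3, 1].

Assembling the blocks gives the Jordan form J above.

J = [[-1, 1, 0, 0], [0, -1, 1, 0], [0, 0, -1, 0], [0, 0, 0, -1]]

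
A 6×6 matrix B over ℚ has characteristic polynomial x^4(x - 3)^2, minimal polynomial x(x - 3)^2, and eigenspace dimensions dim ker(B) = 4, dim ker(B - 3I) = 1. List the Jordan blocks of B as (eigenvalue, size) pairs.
λ = 0: algebraic multiplicity 4 (exponent in χ_B), largest block size 1 (exponent in m_B), 4 blocks (geometric multiplicity). These force block sizes [1, 1, 1, 1].
λ = 3: algebraic multiplicity 2 (exponent in χ_B), largest block size 2 (exponent in m_B), 1 block (geometric multiplicity). This forces block sizes [2].

Jordan blocks: (0, 1), (0, 1), (0, 1), (0, 1), (3, 2)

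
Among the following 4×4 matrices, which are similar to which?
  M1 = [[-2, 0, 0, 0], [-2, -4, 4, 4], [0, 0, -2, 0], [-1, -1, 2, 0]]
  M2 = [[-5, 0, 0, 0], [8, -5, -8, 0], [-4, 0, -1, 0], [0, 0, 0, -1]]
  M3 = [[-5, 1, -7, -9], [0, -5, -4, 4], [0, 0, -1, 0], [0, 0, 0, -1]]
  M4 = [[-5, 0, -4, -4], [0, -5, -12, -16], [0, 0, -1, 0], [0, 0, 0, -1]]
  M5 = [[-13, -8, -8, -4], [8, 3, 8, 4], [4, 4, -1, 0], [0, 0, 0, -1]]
Characteristic polynomials: χ_{M1} = (x + 2)^4, χ_{M2} = (x + 1)^2(x + 5)^2, χ_{M3} = (x + 1)^2(x + 5)^2, χ_{M4} = (x + 1)^2(x + 5)^2, χ_{M5} = (x + 1)^2(x + 5)^2.

{M1}: invariant factors x + 2, x + 2, (x + 2)^2.

{M2, M4, M5}: invariant factors (x + 1)(x + 5), (x + 1)(x + 5).

{M3}: invariant factors x + 1, (x + 1)(x + 5)^2.

Matrices are similar if and only if their invariant-factor lists agree; the partition into similarity classes is {M1}, {M2, M4, M5}, {M3}.

3 classes: {M1}, {M2, M4, M5}, {M3}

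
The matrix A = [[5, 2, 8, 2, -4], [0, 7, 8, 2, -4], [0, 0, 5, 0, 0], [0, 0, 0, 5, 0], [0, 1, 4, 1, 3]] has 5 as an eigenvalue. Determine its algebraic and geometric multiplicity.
algebraic multiplicity 5, geometric multiplicity 4

The characteristic polynomial is (x - 5)^5, so the factor x - 5 appears with exponent 5: the algebraic multiplicity is 5.

rank(A - 5I) = 1, so the eigenspace has dimension 5 - 1 = 4: the geometric multiplicity is 4.

Since 4 < 5, A is not diagonalizable.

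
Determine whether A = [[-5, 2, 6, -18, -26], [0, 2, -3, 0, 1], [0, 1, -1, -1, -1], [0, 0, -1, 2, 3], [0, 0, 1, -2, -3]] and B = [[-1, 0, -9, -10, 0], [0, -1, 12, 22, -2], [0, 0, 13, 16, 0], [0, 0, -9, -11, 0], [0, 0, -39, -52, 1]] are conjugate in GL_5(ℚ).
trace(A) = -5 but trace(B) = 1. The trace is a similarity invariant, so A and B are not similar.

No.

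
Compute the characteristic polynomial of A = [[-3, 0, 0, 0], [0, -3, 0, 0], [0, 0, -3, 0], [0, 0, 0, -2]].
xI - A = [[x + 3, 0, 0, 0], [0, x + 3, 0, 0], [0, 0, x + 3, 0], [0, 0, 0, x + 2]].

Expanding det(xI - A) along the first row:
det(xI - A) = + (x + 3)·det([[x + 3, 0, 0], [0, x + 3, 0], [0, 0, x + 2]]) - (0)·det([[0, 0, 0], [0, x + 3, 0], [0, 0, x + 2]]) + (0)·det([[0, x + 3, 0], [0, 0, 0], [0, 0, x + 2]]) - (0)·det([[0, x + 3, 0], [0, 0, x + 3], [0, 0, 0]]).

Evaluating gives χ_A(x) = x^4 + 11x^3 + 45x^2 + 81x + 54 = (x + 2)(x + 3)^3.

χ_A(x) = (x + 2)(x + 3)^3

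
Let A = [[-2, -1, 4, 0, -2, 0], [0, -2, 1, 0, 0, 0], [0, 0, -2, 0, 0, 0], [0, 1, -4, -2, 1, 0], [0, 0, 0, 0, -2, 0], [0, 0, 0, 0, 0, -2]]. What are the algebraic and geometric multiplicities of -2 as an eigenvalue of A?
The characteristic polynomial is (x + 2)^6, so the factor x + 2 appears with exponent 6: the algebraic multiplicity is 6.

rank(A + 2I) = 3, so the eigenspace has dimension 6 - 3 = 3: the geometric multiplicity is 3.

Since 3 < 6, A is not diagonalizable.

algebraic multiplicity 6, geometric multiplicity 3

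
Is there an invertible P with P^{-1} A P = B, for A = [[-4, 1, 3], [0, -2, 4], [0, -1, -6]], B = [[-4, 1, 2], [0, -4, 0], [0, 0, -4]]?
No.

Both have characteristic polynomial (x + 4)^3, but the minimal polynomial of A is (x + 4)^3 while the minimal polynomial of B is (x + 4)^2. The minimal polynomial is a similarity invariant, so A and B are not similar.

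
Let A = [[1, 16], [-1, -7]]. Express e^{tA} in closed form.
A has Jordan form J = [[-3, 1], [0, -3]] with A = PJP^{-1}, so e^{tA} = P e^{tJ} P^{-1}.

For a Jordan block J_k(λ), e^{tJ_k(λ)} = e^{λt} · (I + tN + t^2 N^2/2! + ... + t^{k-1} N^{k-1}/(k-1)!) where N is the nilpotent superdiagonal part.

Assembling the blocks and conjugating back gives the entries of e^{tA} as shown above.

e^{tA} = [[(4*t + 1)*e^{-3*t}, 16*t*e^{-3*t}], [-t*e^{-3*t}, (1 - 4*t)*e^{-3*t}]]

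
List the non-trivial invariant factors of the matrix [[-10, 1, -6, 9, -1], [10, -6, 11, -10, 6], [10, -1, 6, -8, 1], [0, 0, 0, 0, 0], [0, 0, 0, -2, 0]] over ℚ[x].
x, x^2(x + 5)^2

The Jordan structure of A has elementary divisors (x + 5)^2, x^2, x. Arranging the block sizes at each eigenvalue in decreasing order and taking row products gives the invariant factors.

Invariant factors (smallest first, each dividing the next): x, x^2(x + 5)^2.

Check: the last factor x^2(x + 5)^2 is the minimal polynomial, and the product x^3(x + 5)^2 is the characteristic polynomial.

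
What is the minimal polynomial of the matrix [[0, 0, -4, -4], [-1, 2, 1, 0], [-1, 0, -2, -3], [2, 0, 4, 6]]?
The characteristic polynomial factors as x(x - 2)^3. The minimal polynomial is ∏(x - λ)^{k_λ} where k_λ is the size of the largest Jordan block at λ.

For λ = 0: rank(A) = 3, and the largest Jordan block has size 1 (the smallest k with rank(A^k) = rank(A^(k+1))).
For λ = 2: rank(A - 2I) = 3, and the largest Jordan block has size 3 (the smallest k with rank((A - 2I)^k) = rank((A - 2I)^(k+1))).

So m_A(x) = x(x - 2)^3.

m_A(x) = x(x - 2)^3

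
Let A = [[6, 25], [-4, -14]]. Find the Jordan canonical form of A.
J = [[-4, 1], [0, -4]]

The characteristic polynomial is det(xI - A) = (x + 4)^2, so the eigenvalues are -4 (algebraic multiplicity 2).

For λ = -4: rank(A + 4I) = 1, rank((A + 4I)^2) = 0. The eigenspace has dimension 2 - 1 = 1, so there is 1 Jordan block; the rank sequence gives block sizes [2].

Assembling the blocks gives the Jordan form J above.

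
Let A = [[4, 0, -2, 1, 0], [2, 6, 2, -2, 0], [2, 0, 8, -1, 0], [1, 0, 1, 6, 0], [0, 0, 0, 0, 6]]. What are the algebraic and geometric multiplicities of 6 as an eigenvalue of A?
algebraic multiplicity 5, geometric multiplicity 3

The characteristic polynomial is (x - 6)^5, so the factor x - 6 appears with exponent 5: the algebraic multiplicity is 5.

rank(A - 6I) = 2, so the eigenspace has dimension 5 - 2 = 3: the geometric multiplicity is 3.

Since 3 < 5, A is not diagonalizable.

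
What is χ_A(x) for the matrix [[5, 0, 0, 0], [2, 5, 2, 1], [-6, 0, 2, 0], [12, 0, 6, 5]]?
χ_A(x) = (x - 5)^3(x - 2)

xI - A = [[x - 5, 0, 0, 0], [-2, x - 5, -2, -1], [6, 0, x - 2, 0], [-12, 0, -6, x - 5]].

Expanding det(xI - A) along the first row:
det(xI - A) = + (x - 5)·det([[x - 5, -2, -1], [0, x - 2, 0], [0, -6, x - 5]]) - (0)·det([[-2, -2, -1], [6, x - 2, 0], [-12, -6, x - 5]]) + (0)·det([[-2, x - 5, -1], [6, 0, 0], [-12, 0, x - 5]]) - (0)·det([[-2, x - 5, -2], [6, 0, x - 2], [-12, 0, -6]]).

Evaluating gives χ_A(x) = x^4 - 17x^3 + 105x^2 - 275x + 250 = (x - 5)^3(x - 2).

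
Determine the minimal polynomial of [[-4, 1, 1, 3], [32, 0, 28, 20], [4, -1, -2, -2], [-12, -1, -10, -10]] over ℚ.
The characteristic polynomial factors as (x + 4)^4. The minimal polynomial is ∏(x - λ)^{k_λ} where k_λ is the size of the largest Jordan block at λ.

For λ = -4: rank(A + 4I) = 2, and the largest Jordan block has size 2 (the smallest k with rank((A + 4I)^k) = rank((A + 4I)^(k+1))).

So m_A(x) = (x + 4)^2.

m_A(x) = (x + 4)^2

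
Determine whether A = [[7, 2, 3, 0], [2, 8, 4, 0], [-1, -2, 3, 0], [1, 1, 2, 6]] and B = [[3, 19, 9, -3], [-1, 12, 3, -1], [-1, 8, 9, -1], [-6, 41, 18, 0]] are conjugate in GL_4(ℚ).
Yes.

Two matrices over a field are similar if and only if they have the same invariant factors.

Both A and B have characteristic polynomial (x - 6)^4 and minimal polynomial (x - 6)^3. Computing further, both have invariant factors x - 6, (x - 6)^3. Hence A and B are similar.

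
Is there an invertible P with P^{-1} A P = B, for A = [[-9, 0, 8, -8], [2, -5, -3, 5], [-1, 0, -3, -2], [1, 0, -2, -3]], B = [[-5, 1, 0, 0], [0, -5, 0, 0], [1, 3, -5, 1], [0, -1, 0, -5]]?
Yes.

Two matrices over a field are similar if and only if they have the same invariant factors.

Both A and B have characteristic polynomial (x + 5)^4 and minimal polynomial (x + 5)^2. Computing further, both have invariant factors (x + 5)^2, (x + 5)^2. Hence A and B are similar.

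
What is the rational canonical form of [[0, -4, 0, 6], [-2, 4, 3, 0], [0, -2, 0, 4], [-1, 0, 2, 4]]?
R = [[0, 2, 0, 0], [1, 4, 0, 0], [0, 0, 0, 2], [0, 0, 1, 4]]

The invariant factors of A (the non-unit diagonal entries of the Smith normal form of xI - A over ℚ[x]) are x^2 - 4x - 2, x^2 - 4x - 2, each dividing the next. The characteristic polynomial is their product, (x^2 - 4x - 2)^2.

The rational canonical form is the block-diagonal matrix of companion matrices C(f_i):
R = [[0, 2, 0, 0], [1, 4, 0, 0], [0, 0, 0, 2], [0, 0, 1, 4]].

Note the characteristic polynomial does not split into linear factors over ℚ, so A has no Jordan form over ℚ; the rational canonical form exists over any field.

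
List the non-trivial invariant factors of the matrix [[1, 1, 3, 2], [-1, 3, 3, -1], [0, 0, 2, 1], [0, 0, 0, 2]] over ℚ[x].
(x - 2)^2, (x - 2)^2

The Jordan structure of A has elementary divisors (x - 2)^2, (x - 2)^2. Arranging the block sizes at each eigenvalue in decreasing order and taking row products gives the invariant factors.

Invariant factors (smallest first, each dividing the next): (x - 2)^2, (x - 2)^2.

Check: the last factor (x - 2)^2 is the minimal polynomial, and the product (x - 2)^4 is the characteristic polynomial.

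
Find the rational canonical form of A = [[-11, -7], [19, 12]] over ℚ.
R = [[0, -1], [1, 1]]

The invariant factors of A (the non-unit diagonal entries of the Smith normal form of xI - A over ℚ[x]) are x^2 - x + 1, each dividing the next. The characteristic polynomial is their product, x^2 - x + 1.

The rational canonical form is the block-diagonal matrix of companion matrices C(f_i):
R = [[0, -1], [1, 1]].

Note the characteristic polynomial does not split into linear factors over ℚ, so A has no Jordan form over ℚ; the rational canonical form exists over any field.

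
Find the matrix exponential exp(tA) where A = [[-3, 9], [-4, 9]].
e^{tA} = [[(1 - 6*t)*e^{3*t}, 9*t*e^{3*t}], [-4*t*e^{3*t}, (6*t + 1)*e^{3*t}]]

A has Jordan form J = [[3, 1], [0, 3]] with A = PJP^{-1}, so e^{tA} = P e^{tJ} P^{-1}.

For a Jordan block J_k(λ), e^{tJ_k(λ)} = e^{λt} · (I + tN + t^2 N^2/2! + ... + t^{k-1} N^{k-1}/(k-1)!) where N is the nilpotent superdiagonal part.

Assembling the blocks and conjugating back gives the entries of e^{tA} as shown above.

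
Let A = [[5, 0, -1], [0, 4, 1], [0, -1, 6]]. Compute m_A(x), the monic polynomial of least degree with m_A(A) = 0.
The characteristic polynomial factors as (x - 5)^3. The minimal polynomial is ∏(x - λ)^{k_λ} where k_λ is the size of the largest Jordan block at λ.

For λ = 5: rank(A - 5I) = 2, and the largest Jordan block has size 3 (the smallest k with rank((A - 5I)^k) = rank((A - 5I)^(k+1))).

So m_A(x) = (x - 5)^3.

m_A(x) = (x - 5)^3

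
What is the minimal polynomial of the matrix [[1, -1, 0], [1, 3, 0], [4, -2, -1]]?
The characteristic polynomial factors as (x - 2)^2(x + 1). The minimal polynomial is ∏(x - λ)^{k_λ} where k_λ is the size of the largest Jordan block at λ.

For λ = -1: rank(A + I) = 2, and the largest Jordan block has size 1 (the smallest k with rank((A + I)^k) = rank((A + I)^(k+1))).
For λ = 2: rank(A - 2I) = 2, and the largest Jordan block has size 2 (the smallest k with rank((A - 2I)^k) = rank((A - 2I)^(k+1))).

So m_A(x) = (x - 2)^2(x + 1).

m_A(x) = (x - 2)^2(x + 1)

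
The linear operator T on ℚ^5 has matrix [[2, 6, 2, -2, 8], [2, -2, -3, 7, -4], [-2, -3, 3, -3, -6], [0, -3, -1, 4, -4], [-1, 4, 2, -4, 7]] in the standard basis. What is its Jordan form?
J = [[2, 0, 0, 0, 0], [0, 3, 1, 0, 0], [0, 0, 3, 1, 0], [0, 0, 0, 3, 0], [0, 0, 0, 0, 3]]

The characteristic polynomial is det(xI - A) = (x - 3)^4(x - 2), so the eigenvalues are 2 (algebraic multiplicity 1), 3 (algebraic multiplicity 4).

For λ = 2: algebraic multiplicity 1 gives one 1×1 block.

For λ = 3: rank(A - 3I) = 3, rank((A - 3I)^2) = 2, rank((A - 3I)^3) = 1. The eigenspace has dimension 5 - 3 = 2, so there are 2 Jordan blocks; the rank sequence gives block sizes [3, 1].

Assembling the blocks gives the Jordan form J above.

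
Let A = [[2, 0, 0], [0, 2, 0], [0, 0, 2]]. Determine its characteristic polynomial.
χ_A(x) = (x - 2)^3

xI - A = [[x - 2, 0, 0], [0, x - 2, 0], [0, 0, x - 2]].

Expanding det(xI - A) along the first row:
det(xI - A) = + (x - 2)·det([[x - 2, 0], [0, x - 2]]) - (0)·det([[0, 0], [0, x - 2]]) + (0)·det([[0, x - 2], [0, 0]]).

Evaluating gives χ_A(x) = x^3 - 6x^2 + 12x - 8 = (x - 2)^3.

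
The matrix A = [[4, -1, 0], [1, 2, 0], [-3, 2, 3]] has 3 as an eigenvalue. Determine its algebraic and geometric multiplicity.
The characteristic polynomial is (x - 3)^3, so the factor x - 3 appears with exponent 3: the algebraic multiplicity is 3.

rank(A - 3I) = 2, so the eigenspace has dimension 3 - 2 = 1: the geometric multiplicity is 1.

Since 1 < 3, A is not diagonalizable.

algebraic multiplicity 3, geometric multiplicity 1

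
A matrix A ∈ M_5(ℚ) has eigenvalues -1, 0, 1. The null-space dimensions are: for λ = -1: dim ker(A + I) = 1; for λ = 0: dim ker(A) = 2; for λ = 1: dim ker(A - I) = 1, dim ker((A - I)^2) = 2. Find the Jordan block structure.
Jordan blocks: (-1, 1), (0, 1), (0, 1), (1, 2)

λ = -1: successive nullity increments [1] count blocks of size ≥ k; block sizes are [1].
λ = 0: successive nullity increments [2] count blocks of size ≥ k; block sizes are [1, 1].
λ = 1: successive nullity increments [1, 1] count blocks of size ≥ k; block sizes are [2].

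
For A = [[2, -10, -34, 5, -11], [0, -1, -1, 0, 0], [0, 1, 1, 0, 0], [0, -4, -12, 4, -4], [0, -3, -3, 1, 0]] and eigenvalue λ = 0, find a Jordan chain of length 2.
v_1 = [[2, 2, -1, 1, 2]]^T, v_2 = [[1, -1, 1, 0, -2]]^T

We seek v_1 ∈ ker(A^2) \ ker(A), then set v_{i+1} = A v_i.

One such chain is v_1 = [[2, 2, -1, 1, 2]]^T, v_2 = [[1, -1, 1, 0, -2]]^T. Check: A v_2 = [[0, 0, 0, 0, 0]]^T = 0.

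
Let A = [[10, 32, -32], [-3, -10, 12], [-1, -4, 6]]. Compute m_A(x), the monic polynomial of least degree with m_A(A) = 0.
The characteristic polynomial factors as (x - 2)^3. The minimal polynomial is ∏(x - λ)^{k_λ} where k_λ is the size of the largest Jordan block at λ.

For λ = 2: rank(A - 2I) = 1, and the largest Jordan block has size 2 (the smallest k with rank((A - 2I)^k) = rank((A - 2I)^(k+1))).

So m_A(x) = (x - 2)^2.

m_A(x) = (x - 2)^2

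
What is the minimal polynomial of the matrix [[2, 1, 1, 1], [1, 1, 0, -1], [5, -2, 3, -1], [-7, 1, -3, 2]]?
The characteristic polynomial factors as (x - 3)^2(x - 1)^2. The minimal polynomial is ∏(x - λ)^{k_λ} where k_λ is the size of the largest Jordan block at λ.

For λ = 1: rank(A - I) = 3, and the largest Jordan block has size 2 (the smallest k with rank((A - I)^k) = rank((A - I)^(k+1))).
For λ = 3: rank(A - 3I) = 3, and the largest Jordan block has size 2 (the smallest k with rank((A - 3I)^k) = rank((A - 3I)^(k+1))).

So m_A(x) = (x - 3)^2(x - 1)^2.

m_A(x) = (x - 3)^2(x - 1)^2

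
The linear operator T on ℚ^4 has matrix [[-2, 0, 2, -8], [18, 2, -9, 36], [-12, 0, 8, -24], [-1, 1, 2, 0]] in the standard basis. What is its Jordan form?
J = [[2, 1, 0, 0], [0, 2, 1, 0], [0, 0, 2, 0], [0, 0, 0, 2]]

The characteristic polynomial is det(xI - A) = (x - 2)^4, so the eigenvalues are 2 (algebraic multiplicity 4).

For λ = 2: rank(A - 2I) = 2, rank((A - 2I)^2) = 1, rank((A - 2I)^3) = 0. The eigenspace has dimension 4 - 2 = 2, so there are 2 Jordan blocks; the rank sequence gives block sizes [3, 1].

Assembling the blocks gives the Jordan form J above.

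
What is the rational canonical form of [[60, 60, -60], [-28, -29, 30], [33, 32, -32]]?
R = [[0, 0, 60], [1, 0, 32], [0, 1, -1]]

The invariant factors of A (the non-unit diagonal entries of the Smith normal form of xI - A over ℚ[x]) are (x - 6)(x + 2)(x + 5), each dividing the next. The characteristic polynomial is their product, (x - 6)(x + 2)(x + 5).

The rational canonical form is the block-diagonal matrix of companion matrices C(f_i):
R = [[0, 0, 60], [1, 0, 32], [0, 1, -1]].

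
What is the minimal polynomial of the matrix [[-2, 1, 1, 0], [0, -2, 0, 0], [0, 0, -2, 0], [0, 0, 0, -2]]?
m_A(x) = (x + 2)^2

The characteristic polynomial factors as (x + 2)^4. The minimal polynomial is ∏(x - λ)^{k_λ} where k_λ is the size of the largest Jordan block at λ.

For λ = -2: rank(A + 2I) = 1, and the largest Jordan block has size 2 (the smallest k with rank((A + 2I)^k) = rank((A + 2I)^(k+1))).

So m_A(x) = (x + 2)^2.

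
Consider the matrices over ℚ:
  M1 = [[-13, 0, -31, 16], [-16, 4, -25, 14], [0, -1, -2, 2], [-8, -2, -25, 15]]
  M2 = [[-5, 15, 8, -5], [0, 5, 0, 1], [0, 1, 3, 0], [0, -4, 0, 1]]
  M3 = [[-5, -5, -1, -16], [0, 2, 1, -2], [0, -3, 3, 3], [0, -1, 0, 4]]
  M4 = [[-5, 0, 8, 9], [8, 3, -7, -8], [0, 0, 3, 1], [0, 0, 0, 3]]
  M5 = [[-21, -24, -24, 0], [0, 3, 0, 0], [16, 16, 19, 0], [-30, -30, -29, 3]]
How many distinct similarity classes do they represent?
Characteristic polynomials: χ_{M1} = (x - 3)^3(x + 5), χ_{M2} = (x - 3)^3(x + 5), χ_{M3} = (x - 3)^3(x + 5), χ_{M4} = (x - 3)^3(x + 5), χ_{M5} = (x - 3)^3(x + 5).

{M1, M2, M3, M4}: invariant factors (x - 3)^3(x + 5).

{M5}: invariant factors x - 3, (x - 3)^2(x + 5).

Matrices are similar if and only if their invariant-factor lists agree; the partition into similarity classes is {M1, M2, M3, M4}, {M5}.

2 classes: {M1, M2, M3, M4}, {M5}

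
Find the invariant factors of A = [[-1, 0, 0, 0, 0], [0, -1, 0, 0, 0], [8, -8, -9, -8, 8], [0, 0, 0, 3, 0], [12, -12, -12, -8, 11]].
The Jordan structure of A has elementary divisors (x + 1), (x + 1), (x + 1), (x - 3), (x - 3). Arranging the block sizes at each eigenvalue in decreasing order and taking row products gives the invariant factors.

Invariant factors (smallest first, each dividing the next): x + 1, (x - 3)(x + 1), (x - 3)(x + 1).

Check: the last factor (x - 3)(x + 1) is the minimal polynomial, and the product (x - 3)^2(x + 1)^3 is the characteristic polynomial.

x + 1, (x - 3)(x + 1), (x - 3)(x + 1)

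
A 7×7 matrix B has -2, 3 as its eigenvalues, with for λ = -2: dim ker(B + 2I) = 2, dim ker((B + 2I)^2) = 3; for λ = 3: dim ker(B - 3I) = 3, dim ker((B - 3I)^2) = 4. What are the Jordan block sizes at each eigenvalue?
λ = -2: successive nullity increments [2, 1] count blocks of size ≥ k; block sizes are [2, 1].
λ = 3: successive nullity increments [3, 1] count blocks of size ≥ k; block sizes are [2, 1, 1].

Jordan blocks: (-2, 2), (-2, 1), (3, 2), (3, 1), (3, 1)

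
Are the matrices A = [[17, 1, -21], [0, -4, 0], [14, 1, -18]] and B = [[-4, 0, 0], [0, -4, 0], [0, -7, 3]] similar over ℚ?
Both have characteristic polynomial (x - 3)(x + 4)^2, but the minimal polynomial of A is (x - 3)(x + 4)^2 while the minimal polynomial of B is (x - 3)(x + 4). The minimal polynomial is a similarity invariant, so A and B are not similar.

No.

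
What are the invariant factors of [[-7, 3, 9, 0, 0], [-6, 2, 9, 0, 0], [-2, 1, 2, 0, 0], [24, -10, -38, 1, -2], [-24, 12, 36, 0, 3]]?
x + 1, (x - 3)(x - 1)(x + 1)^2

The Jordan structure of A has elementary divisors (x + 1)^2, (x + 1), (x - 1), (x - 3). Arranging the block sizes at each eigenvalue in decreasing order and taking row products gives the invariant factors.

Invariant factors (smallest first, each dividing the next): x + 1, (x - 3)(x - 1)(x + 1)^2.

Check: the last factor (x - 3)(x - 1)(x + 1)^2 is the minimal polynomial, and the product (x - 3)(x - 1)(x + 1)^3 is the characteristic polynomial.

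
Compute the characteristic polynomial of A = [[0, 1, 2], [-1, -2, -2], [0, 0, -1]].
xI - A = [[x, -1, -2], [1, x + 2, 2], [0, 0, x + 1]].

Expanding det(xI - A) along the first row:
det(xI - A) = + (x)·det([[x + 2, 2], [0, x + 1]]) - (-1)·det([[1, 2], [0, x + 1]]) + (-2)·det([[1, x + 2], [0, 0]]).

Evaluating gives χ_A(x) = x^3 + 3x^2 + 3x + 1 = (x + 1)^3.

χ_A(x) = (x + 1)^3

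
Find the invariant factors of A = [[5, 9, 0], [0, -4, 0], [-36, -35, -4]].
The Jordan structure of A has elementary divisors (x + 4)^2, (x - 5). Arranging the block sizes at each eigenvalue in decreasing order and taking row products gives the invariant factors.

Invariant factors (smallest first, each dividing the next): (x - 5)(x + 4)^2.

Check: the last factor (x - 5)(x + 4)^2 is the minimal polynomial, and the product (x - 5)(x + 4)^2 is the characteristic polynomial.

(x - 5)(x + 4)^2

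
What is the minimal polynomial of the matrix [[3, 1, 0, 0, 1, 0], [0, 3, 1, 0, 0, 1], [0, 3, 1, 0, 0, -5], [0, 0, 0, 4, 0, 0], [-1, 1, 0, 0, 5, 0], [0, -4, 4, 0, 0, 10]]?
m_A(x) = (x - 6)(x - 4)^3

The characteristic polynomial factors as (x - 6)(x - 4)^5. The minimal polynomial is ∏(x - λ)^{k_λ} where k_λ is the size of the largest Jordan block at λ.

For λ = 4: rank(A - 4I) = 3, and the largest Jordan block has size 3 (the smallest k with rank((A - 4I)^k) = rank((A - 4I)^(k+1))).
For λ = 6: rank(A - 6I) = 5, and the largest Jordan block has size 1 (the smallest k with rank((A - 6I)^k) = rank((A - 6I)^(k+1))).

So m_A(x) = (x - 6)(x - 4)^3.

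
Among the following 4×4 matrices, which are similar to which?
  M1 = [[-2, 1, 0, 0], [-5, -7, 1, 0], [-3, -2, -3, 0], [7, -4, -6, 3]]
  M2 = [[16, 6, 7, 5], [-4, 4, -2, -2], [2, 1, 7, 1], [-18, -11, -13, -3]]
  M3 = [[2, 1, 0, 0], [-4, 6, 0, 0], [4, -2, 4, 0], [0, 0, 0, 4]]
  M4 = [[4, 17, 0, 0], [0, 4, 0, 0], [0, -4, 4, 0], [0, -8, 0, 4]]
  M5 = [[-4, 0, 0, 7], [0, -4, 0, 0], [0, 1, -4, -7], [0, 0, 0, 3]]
Characteristic polynomials: χ_{M1} = (x - 3)(x + 4)^3, χ_{M2} = (x - 6)^4, χ_{M3} = (x - 4)^4, χ_{M4} = (x - 4)^4, χ_{M5} = (x - 3)(x + 4)^3.

{M1}: invariant factors (x - 3)(x + 4)^3.

{M2}: invariant factors (x - 6)^2, (x - 6)^2.

{M3, M4}: invariant factors x - 4, x - 4, (x - 4)^2.

{M5}: invariant factors x + 4, (x - 3)(x + 4)^2.

Matrices are similar if and only if their invariant-factor lists agree; the partition into similarity classes is {M1}, {M2}, {M3, M4}, {M5}.

4 classes: {M1}, {M2}, {M3, M4}, {M5}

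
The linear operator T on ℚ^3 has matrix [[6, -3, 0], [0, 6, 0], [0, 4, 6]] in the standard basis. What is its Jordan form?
The characteristic polynomial is det(xI - A) = (x - 6)^3, so the eigenvalues are 6 (algebraic multiplicity 3).

For λ = 6: rank(A - 6I) = 1, rank((A - 6I)^2) = 0. The eigenspace has dimension 3 - 1 = 2, so there are 2 Jordan blocks; the rank sequence gives block sizes [2, 1].

Assembling the blocks gives the Jordan form J above.

J = [[6, 1, 0], [0, 6, 0], [0, 0, 6]]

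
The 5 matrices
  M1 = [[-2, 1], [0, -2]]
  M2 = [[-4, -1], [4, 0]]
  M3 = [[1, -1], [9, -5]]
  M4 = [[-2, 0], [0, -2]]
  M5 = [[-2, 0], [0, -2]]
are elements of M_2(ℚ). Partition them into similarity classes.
Characteristic polynomials: χ_{M1} = (x + 2)^2, χ_{M2} = (x + 2)^2, χ_{M3} = (x + 2)^2, χ_{M4} = (x + 2)^2, χ_{M5} = (x + 2)^2.

{M1, M2, M3}: invariant factors (x + 2)^2.

{M4, M5}: invariant factors x + 2, x + 2.

Matrices are similar if and only if their invariant-factor lists agree; the partition into similarity classes is {M1, M2, M3}, {M4, M5}.

2 classes: {M1, M2, M3}, {M4, M5}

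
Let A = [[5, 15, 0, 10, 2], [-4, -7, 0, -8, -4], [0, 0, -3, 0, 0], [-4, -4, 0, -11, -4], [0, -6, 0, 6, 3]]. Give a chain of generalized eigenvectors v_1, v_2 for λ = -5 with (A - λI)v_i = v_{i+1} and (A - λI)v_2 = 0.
We seek v_1 ∈ ker((A + 5I)^2) \ ker(A + 5I), then set v_{i+1} = (A + 5I) v_i.

One such chain is v_1 = [[-2, 1, 0, 1, 0]]^T, v_2 = [[5, -2, 0, -2, 0]]^T. Check: (A + 5I) v_2 = [[0, 0, 0, 0, 0]]^T = 0.

v_1 = [[-2, 1, 0, 1, 0]]^T, v_2 = [[5, -2, 0, -2, 0]]^T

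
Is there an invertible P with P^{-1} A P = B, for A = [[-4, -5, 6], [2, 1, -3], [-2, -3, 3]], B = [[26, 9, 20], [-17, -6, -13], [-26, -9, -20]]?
Yes.

Two matrices over a field are similar if and only if they have the same invariant factors.

Both A and B have characteristic polynomial x^3 and minimal polynomial x^3. Computing further, both have invariant factors x^3. Hence A and B are similar.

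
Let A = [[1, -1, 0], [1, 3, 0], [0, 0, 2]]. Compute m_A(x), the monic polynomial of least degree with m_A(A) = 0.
m_A(x) = (x - 2)^2

The characteristic polynomial factors as (x - 2)^3. The minimal polynomial is ∏(x - λ)^{k_λ} where k_λ is the size of the largest Jordan block at λ.

For λ = 2: rank(A - 2I) = 1, and the largest Jordan block has size 2 (the smallest k with rank((A - 2I)^k) = rank((A - 2I)^(k+1))).

So m_A(x) = (x - 2)^2.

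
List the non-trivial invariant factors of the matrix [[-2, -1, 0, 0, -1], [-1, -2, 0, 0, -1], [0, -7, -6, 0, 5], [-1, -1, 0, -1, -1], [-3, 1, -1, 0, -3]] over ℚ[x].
x + 1, (x + 1)(x + 4)^3

The Jordan structure of A has elementary divisors (x + 4)^3, (x + 1), (x + 1). Arranging the block sizes at each eigenvalue in decreasing order and taking row products gives the invariant factors.

Invariant factors (smallest first, each dividing the next): x + 1, (x + 1)(x + 4)^3.

Check: the last factor (x + 1)(x + 4)^3 is the minimal polynomial, and the product (x + 1)^2(x + 4)^3 is the characteristic polynomial.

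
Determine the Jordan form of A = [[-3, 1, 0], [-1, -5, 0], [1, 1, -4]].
J = [[-4, 1, 0], [0, -4, 0], [0, 0, -4]]

The characteristic polynomial is det(xI - A) = (x + 4)^3, so the eigenvalues are -4 (algebraic multiplicity 3).

For λ = -4: rank(A + 4I) = 1, rank((A + 4I)^2) = 0. The eigenspace has dimension 3 - 1 = 2, so there are 2 Jordan blocks; the rank sequence gives block sizes [2, 1].

Assembling the blocks gives the Jordan form J above.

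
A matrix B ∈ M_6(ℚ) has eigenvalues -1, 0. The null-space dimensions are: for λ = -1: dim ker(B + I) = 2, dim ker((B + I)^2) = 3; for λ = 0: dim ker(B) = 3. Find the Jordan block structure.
Jordan blocks: (-1, 2), (-1, 1), (0, 1), (0, 1), (0, 1)

λ = -1: successive nullity increments [2, 1] count blocks of size ≥ k; block sizes are [2, 1].
λ = 0: successive nullity increments [3] count blocks of size ≥ k; block sizes are [1, 1, 1].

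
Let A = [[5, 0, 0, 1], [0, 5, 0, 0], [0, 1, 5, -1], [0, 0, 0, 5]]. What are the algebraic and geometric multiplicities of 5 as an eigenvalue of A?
algebraic multiplicity 4, geometric multiplicity 2

The characteristic polynomial is (x - 5)^4, so the factor x - 5 appears with exponent 4: the algebraic multiplicity is 4.

rank(A - 5I) = 2, so the eigenspace has dimension 4 - 2 = 2: the geometric multiplicity is 2.

Since 2 < 4, A is not diagonalizable.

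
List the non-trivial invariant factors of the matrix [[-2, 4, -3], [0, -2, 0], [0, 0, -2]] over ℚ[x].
x + 2, (x + 2)^2

The Jordan structure of A has elementary divisors (x + 2)^2, (x + 2). Arranging the block sizes at each eigenvalue in decreasing order and taking row products gives the invariant factors.

Invariant factors (smallest first, each dividing the next): x + 2, (x + 2)^2.

Check: the last factor (x + 2)^2 is the minimal polynomial, and the product (x + 2)^3 is the characteristic polynomial.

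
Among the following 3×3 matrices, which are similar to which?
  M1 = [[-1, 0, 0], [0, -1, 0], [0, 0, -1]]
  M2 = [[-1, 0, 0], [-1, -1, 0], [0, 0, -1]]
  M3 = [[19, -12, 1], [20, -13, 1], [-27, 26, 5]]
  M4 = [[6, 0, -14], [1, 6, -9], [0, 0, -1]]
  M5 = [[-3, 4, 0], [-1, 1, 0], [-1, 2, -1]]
3 classes: {M1}, {M2, M5}, {M3, M4}

Characteristic polynomials: χ_{M1} = (x + 1)^3, χ_{M2} = (x + 1)^3, χ_{M3} = (x - 6)^2(x + 1), χ_{M4} = (x - 6)^2(x + 1), χ_{M5} = (x + 1)^3.

{M1}: invariant factors x + 1, x + 1, x + 1.

{M2, M5}: invariant factors x + 1, (x + 1)^2.

{M3, M4}: invariant factors (x - 6)^2(x + 1).

Matrices are similar if and only if their invariant-factor lists agree; the partition into similarity classes is {M1}, {M2, M5}, {M3, M4}.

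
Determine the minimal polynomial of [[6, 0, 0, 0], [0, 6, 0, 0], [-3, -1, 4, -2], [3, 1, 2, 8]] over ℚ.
The characteristic polynomial factors as (x - 6)^4. The minimal polynomial is ∏(x - λ)^{k_λ} where k_λ is the size of the largest Jordan block at λ.

For λ = 6: rank(A - 6I) = 1, and the largest Jordan block has size 2 (the smallest k with rank((A - 6I)^k) = rank((A - 6I)^(k+1))).

So m_A(x) = (x - 6)^2.

m_A(x) = (x - 6)^2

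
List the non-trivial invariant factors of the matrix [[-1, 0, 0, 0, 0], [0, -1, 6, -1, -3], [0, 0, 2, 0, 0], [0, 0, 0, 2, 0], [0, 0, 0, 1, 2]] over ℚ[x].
The Jordan structure of A has elementary divisors (x + 1), (x + 1), (x - 2)^2, (x - 2). Arranging the block sizes at each eigenvalue in decreasing order and taking row products gives the invariant factors.

Invariant factors (smallest first, each dividing the next): (x - 2)(x + 1), (x - 2)^2(x + 1).

Check: the last factor (x - 2)^2(x + 1) is the minimal polynomial, and the product (x - 2)^3(x + 1)^2 is the characteristic polynomial.

(x - 2)(x + 1), (x - 2)^2(x + 1)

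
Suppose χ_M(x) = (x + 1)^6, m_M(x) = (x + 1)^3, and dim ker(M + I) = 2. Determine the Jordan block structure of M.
Jordan blocks: (-1, 3), (-1, 3)

λ = -1: algebraic multiplicity 6 (exponent in χ_M), largest block size 3 (exponent in m_M), 2 blocks (geometric multiplicity). These force block sizes [3, 3].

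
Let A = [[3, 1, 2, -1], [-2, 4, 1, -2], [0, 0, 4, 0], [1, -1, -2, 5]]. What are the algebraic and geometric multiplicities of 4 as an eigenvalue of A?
The characteristic polynomial is (x - 4)^4, so the factor x - 4 appears with exponent 4: the algebraic multiplicity is 4.

rank(A - 4I) = 2, so the eigenspace has dimension 4 - 2 = 2: the geometric multiplicity is 2.

Since 2 < 4, A is not diagonalizable.

algebraic multiplicity 4, geometric multiplicity 2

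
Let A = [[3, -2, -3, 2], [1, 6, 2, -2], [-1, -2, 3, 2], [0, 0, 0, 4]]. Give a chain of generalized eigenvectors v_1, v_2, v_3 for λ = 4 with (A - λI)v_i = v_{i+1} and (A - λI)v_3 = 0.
v_1 = [[0, 0, 1, 0]]^T, v_2 = [[-3, 2, -1, 0]]^T, v_3 = [[2, -1, 0, 0]]^T

We seek v_1 ∈ ker((A - 4I)^3) \ ker((A - 4I)^2), then set v_{i+1} = (A - 4I) v_i.

One such chain is v_1 = [[0, 0, 1, 0]]^T, v_2 = [[-3, 2, -1, 0]]^T, v_3 = [[2, -1, 0, 0]]^T. Check: (A - 4I) v_3 = [[0, 0, 0, 0]]^T = 0.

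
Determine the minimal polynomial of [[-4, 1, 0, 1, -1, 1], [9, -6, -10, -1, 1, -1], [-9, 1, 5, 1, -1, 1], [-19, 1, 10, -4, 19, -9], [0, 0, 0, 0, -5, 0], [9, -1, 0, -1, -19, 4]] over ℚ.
m_A(x) = (x - 5)(x + 5)^2

The characteristic polynomial factors as (x - 5)^2(x + 5)^4. The minimal polynomial is ∏(x - λ)^{k_λ} where k_λ is the size of the largest Jordan block at λ.

For λ = -5: rank(A + 5I) = 3, and the largest Jordan block has size 2 (the smallest k with rank((A + 5I)^k) = rank((A + 5I)^(k+1))).
For λ = 5: rank(A - 5I) = 4, and the largest Jordan block has size 1 (the smallest k with rank((A - 5I)^k) = rank((A - 5I)^(k+1))).

So m_A(x) = (x - 5)(x + 5)^2.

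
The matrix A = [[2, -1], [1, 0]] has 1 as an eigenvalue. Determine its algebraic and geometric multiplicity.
algebraic multiplicity 2, geometric multiplicity 1

The characteristic polynomial is (x - 1)^2, so the factor x - 1 appears with exponent 2: the algebraic multiplicity is 2.

rank(A - I) = 1, so the eigenspace has dimension 2 - 1 = 1: the geometric multiplicity is 1.

Since 1 < 2, A is not diagonalizable.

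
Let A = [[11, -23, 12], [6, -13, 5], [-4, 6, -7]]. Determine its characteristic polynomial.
χ_A(x) = (x + 3)^3

xI - A = [[x - 11, 23, -12], [-6, x + 13, -5], [4, -6, x + 7]].

Expanding det(xI - A) along the first row:
det(xI - A) = + (x - 11)·det([[x + 13, -5], [-6, x + 7]]) - (23)·det([[-6, -5], [4, x + 7]]) + (-12)·det([[-6, x + 13], [4, -6]]).

Evaluating gives χ_A(x) = x^3 + 9x^2 + 27x + 27 = (x + 3)^3.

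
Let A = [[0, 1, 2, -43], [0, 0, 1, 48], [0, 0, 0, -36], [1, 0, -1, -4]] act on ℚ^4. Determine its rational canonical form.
R = [[0, 0, 0, -36], [1, 0, 0, -24], [0, 1, 0, -7], [0, 0, 1, -4]]

The invariant factors of A (the non-unit diagonal entries of the Smith normal form of xI - A over ℚ[x]) are (x + 2)(x + 3)(x^2 - x + 6), each dividing the next. The characteristic polynomial is their product, (x + 2)(x + 3)(x^2 - x + 6).

The rational canonical form is the block-diagonal matrix of companion matrices C(f_i):
R = [[0, 0, 0, -36], [1, 0, 0, -24], [0, 1, 0, -7], [0, 0, 1, -4]].

Note the characteristic polynomial does not split into linear factors over ℚ, so A has no Jordan form over ℚ; the rational canonical form exists over any field.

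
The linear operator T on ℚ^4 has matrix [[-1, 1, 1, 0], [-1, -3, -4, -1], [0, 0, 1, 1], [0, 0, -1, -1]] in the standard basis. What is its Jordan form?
J = [[-2, 1, 0, 0], [0, -2, 0, 0], [0, 0, 0, 1], [0, 0, 0, 0]]

The characteristic polynomial is det(xI - A) = x^2(x + 2)^2, so the eigenvalues are -2 (algebraic multiplicity 2), 0 (algebraic multiplicity 2).

For λ = -2: rank(A + 2I) = 3, rank((A + 2I)^2) = 2. The eigenspace has dimension 4 - 3 = 1, so there is 1 Jordan block; the rank sequence gives block sizes [2].

For λ = 0: rank(A) = 3, rank(A^2) = 2. The eigenspace has dimension 4 - 3 = 1, so there is 1 Jordan block; the rank sequence gives block sizes [2].

Assembling the blocks gives the Jordan form J above.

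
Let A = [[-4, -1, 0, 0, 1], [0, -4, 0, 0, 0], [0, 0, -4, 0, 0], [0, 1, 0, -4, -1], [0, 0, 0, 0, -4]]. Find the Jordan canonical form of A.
J = [[-4, 1, 0, 0, 0], [0, -4, 0, 0, 0], [0, 0, -4, 0, 0], [0, 0, 0, -4, 0], [0, 0, 0, 0, -4]]

The characteristic polynomial is det(xI - A) = (x + 4)^5, so the eigenvalues are -4 (algebraic multiplicity 5).

For λ = -4: rank(A + 4I) = 1, rank((A + 4I)^2) = 0. The eigenspace has dimension 5 - 1 = 4, so there are 4 Jordan blocks; the rank sequence gives block sizes [2, 1, 1, 1].

Assembling the blocks gives the Jordan form J above.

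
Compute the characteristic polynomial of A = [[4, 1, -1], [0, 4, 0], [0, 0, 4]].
xI - A = [[x - 4, -1, 1], [0, x - 4, 0], [0, 0, x - 4]].

Expanding det(xI - A) along the first row:
det(xI - A) = + (x - 4)·det([[x - 4, 0], [0, x - 4]]) - (-1)·det([[0, 0], [0, x - 4]]) + (1)·det([[0, x - 4], [0, 0]]).

Evaluating gives χ_A(x) = x^3 - 12x^2 + 48x - 64 = (x - 4)^3.

χ_A(x) = (x - 4)^3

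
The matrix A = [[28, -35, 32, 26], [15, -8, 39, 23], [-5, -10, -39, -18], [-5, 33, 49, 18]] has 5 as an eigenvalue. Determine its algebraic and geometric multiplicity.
The characteristic polynomial is (x - 5)(x + 2)^3, so the factor x - 5 appears with exponent 1: the algebraic multiplicity is 1.

rank(A - 5I) = 3, so the eigenspace has dimension 4 - 3 = 1: the geometric multiplicity is 1.

algebraic multiplicity 1, geometric multiplicity 1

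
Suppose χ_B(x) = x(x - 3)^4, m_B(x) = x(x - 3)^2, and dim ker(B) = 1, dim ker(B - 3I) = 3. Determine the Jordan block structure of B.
Jordan blocks: (0, 1), (3, 2), (3, 1), (3, 1)

λ = 0: algebraic multiplicity 1 (exponent in χ_B), largest block size 1 (exponent in m_B), 1 block (geometric multiplicity). This forces block sizes [1].
λ = 3: algebraic multiplicity 4 (exponent in χ_B), largest block size 2 (exponent in m_B), 3 blocks (geometric multiplicity). These force block sizes [2, 1, 1].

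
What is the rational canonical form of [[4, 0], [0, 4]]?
The invariant factors of A (the non-unit diagonal entries of the Smith normal form of xI - A over ℚ[x]) are x - 4, x - 4, each dividing the next. The characteristic polynomial is their product, (x - 4)^2.

The rational canonical form is the block-diagonal matrix of companion matrices C(f_i):
R = [[4, 0], [0, 4]].

R = [[4, 0], [0, 4]]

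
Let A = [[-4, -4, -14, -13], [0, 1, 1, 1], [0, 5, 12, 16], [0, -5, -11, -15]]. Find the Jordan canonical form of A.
J = [[-4, 1, 0, 0], [0, -4, 0, 0], [0, 0, 1, 1], [0, 0, 0, 1]]

The characteristic polynomial is det(xI - A) = (x - 1)^2(x + 4)^2, so the eigenvalues are -4 (algebraic multiplicity 2), 1 (algebraic multiplicity 2).

For λ = -4: rank(A + 4I) = 3, rank((A + 4I)^2) = 2. The eigenspace has dimension 4 - 3 = 1, so there is 1 Jordan block; the rank sequence gives block sizes [2].

For λ = 1: rank(A - I) = 3, rank((A - I)^2) = 2. The eigenspace has dimension 4 - 3 = 1, so there is 1 Jordan block; the rank sequence gives block sizes [2].

Assembling the blocks gives the Jordan form J above.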